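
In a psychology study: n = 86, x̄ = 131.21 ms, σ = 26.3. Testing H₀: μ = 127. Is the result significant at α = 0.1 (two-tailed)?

z = (131.21 - 127)/(26.3/√86) = 1.484. Since |z| ≤ 1.645, not significant at α = 0.1.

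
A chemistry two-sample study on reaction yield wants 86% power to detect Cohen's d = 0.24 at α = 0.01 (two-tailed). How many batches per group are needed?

z_{α/2} = 2.576, z_β = Φ⁻¹(0.86) = 1.08. For small effect (d = 0.24): n per group = 2(z_{α/2} + z_β)²/d² = 2(2.576 + 1.08)²/0.24² = 464.1 → 465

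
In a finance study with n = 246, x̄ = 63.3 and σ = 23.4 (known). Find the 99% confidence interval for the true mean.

CI = x̄ ± z*(σ/√n) = 63.3 ± 2.576(23.4/√246) = 63.3 ± 3.84 = (59.46, 67.14)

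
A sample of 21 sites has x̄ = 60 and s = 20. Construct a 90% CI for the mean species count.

CI = x̄ ± t*(s/√n) = 60 ± 1.725(20/√21) = (52.47, 67.53)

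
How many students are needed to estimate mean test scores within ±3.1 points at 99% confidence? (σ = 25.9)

n = (z*σ/E)² = (2.576×25.9/3.1)² = 463.2 → n = 464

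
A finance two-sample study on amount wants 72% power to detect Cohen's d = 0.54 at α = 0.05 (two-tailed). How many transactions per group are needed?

z_{α/2} = 1.96, z_β = Φ⁻¹(0.72) = 0.583. For medium effect (d = 0.54): n per group = 2(z_{α/2} + z_β)²/d² = 2(1.96 + 0.583)²/0.54² = 44.4 → 45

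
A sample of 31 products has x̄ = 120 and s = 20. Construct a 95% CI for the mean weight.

CI = x̄ ± t*(s/√n) = 120 ± 2.042(20/√31) = (112.66, 127.34)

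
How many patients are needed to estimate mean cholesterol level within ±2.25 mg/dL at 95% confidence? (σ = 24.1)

n = (z*σ/E)² = (1.96×24.1/2.25)² = 440.7 → n = 441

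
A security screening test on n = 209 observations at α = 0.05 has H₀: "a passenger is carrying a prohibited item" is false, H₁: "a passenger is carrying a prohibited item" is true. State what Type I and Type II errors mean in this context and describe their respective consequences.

Type I (false positive): concluding that a passenger is carrying a prohibited item when it is not — detaining an innocent passenger — delay and inconvenience. Type II (false negative): failing to conclude that a passenger is carrying a prohibited item when it is — letting a prohibited item through — security breach. Which is costlier depends on domain priorities and is a judgement call rather than a statistical fact.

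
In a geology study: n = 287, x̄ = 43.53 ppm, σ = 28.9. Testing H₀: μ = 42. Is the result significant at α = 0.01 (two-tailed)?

z = (43.53 - 42)/(28.9/√287) = 0.897. Since |z| ≤ 2.576, not significant at α = 0.01.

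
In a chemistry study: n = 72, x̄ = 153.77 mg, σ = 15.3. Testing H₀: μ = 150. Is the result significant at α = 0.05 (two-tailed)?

z = (153.77 - 150)/(15.3/√72) = 2.091. Since |z| > 1.96, significant at α = 0.05.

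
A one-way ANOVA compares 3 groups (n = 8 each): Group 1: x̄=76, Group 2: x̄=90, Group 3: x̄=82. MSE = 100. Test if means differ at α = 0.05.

Grand mean = 82.67. SS_between = 789.33, MS_between = 394.67. F = 3.947, F_crit ≈ 3.467. Reject H₀.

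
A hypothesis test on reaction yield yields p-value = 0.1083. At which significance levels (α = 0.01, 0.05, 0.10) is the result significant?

p = 0.1083. Not significant at any of the given levels.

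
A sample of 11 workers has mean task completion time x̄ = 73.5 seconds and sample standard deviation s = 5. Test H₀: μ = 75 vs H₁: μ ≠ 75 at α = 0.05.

t = (x̄ - μ₀)/(s/√n) = (73.5 - 75)/(5/√11) = -0.995. df = 10, critical t = ±2.228. Fail to reject H₀.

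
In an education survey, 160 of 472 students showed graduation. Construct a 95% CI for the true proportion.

p̂ = 0.339. CI = p̂ ± z*√(p̂(1-p̂)/n) = (0.296, 0.382)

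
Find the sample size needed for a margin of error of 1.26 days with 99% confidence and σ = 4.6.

n = (z*σ/E)² = (2.576×4.6/1.26)² = 88.4 → n = 89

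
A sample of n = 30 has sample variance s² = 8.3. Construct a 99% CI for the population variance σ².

df = 29. χ²_{0.005} = 52.336, χ²_{0.995} = 13.121. CI for σ² = ((n-1)s²/χ²_{α/2}, (n-1)s²/χ²_{1-α/2}) = (29·8.3/52.336, 29·8.3/13.121) = (4.6, 18.34)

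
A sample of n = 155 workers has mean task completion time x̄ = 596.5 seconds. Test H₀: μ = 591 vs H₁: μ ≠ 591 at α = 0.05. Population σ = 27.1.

z = (x̄ - μ₀)/(σ/√n) = (596.5 - 591)/(27.1/√155) = 2.527. Critical value: ±1.96. Since |2.527| > 1.96, Reject H₀.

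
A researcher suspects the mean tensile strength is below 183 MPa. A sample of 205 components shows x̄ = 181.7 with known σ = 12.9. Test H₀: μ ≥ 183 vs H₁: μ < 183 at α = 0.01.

z = -1.443. Critical value: -2.33. Fail to reject H₀.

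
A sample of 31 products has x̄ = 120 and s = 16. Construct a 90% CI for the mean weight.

CI = x̄ ± t*(s/√n) = 120 ± 1.697(16/√31) = (115.12, 124.88)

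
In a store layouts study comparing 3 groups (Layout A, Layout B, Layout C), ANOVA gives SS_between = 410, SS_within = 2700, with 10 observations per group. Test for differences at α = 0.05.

df_between = 2, df_within = 27. F = MS_between/MS_within = 205.0/100.0 = 2.05. F_crit ≈ 3.354. Fail to reject H₀.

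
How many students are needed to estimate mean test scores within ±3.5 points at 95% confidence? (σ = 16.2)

n = (z*σ/E)² = (1.96×16.2/3.5)² = 82.3 → n = 83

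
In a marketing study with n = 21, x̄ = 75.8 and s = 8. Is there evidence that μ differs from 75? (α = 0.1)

t = (x̄ - μ₀)/(s/√n) = (75.8 - 75)/(8/√21) = 0.458. df = 20, critical t = ±1.725. Fail to reject H₀.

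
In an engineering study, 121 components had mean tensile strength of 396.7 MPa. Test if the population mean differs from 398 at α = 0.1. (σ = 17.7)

z = (x̄ - μ₀)/(σ/√n) = (396.7 - 398)/(17.7/√121) = -0.808. Critical value: ±1.645. Since |-0.808| ≤ 1.645, Fail to reject H₀.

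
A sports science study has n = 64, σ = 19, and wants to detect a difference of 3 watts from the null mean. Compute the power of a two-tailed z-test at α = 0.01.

SE = σ/√n = 19/√64 = 2.375. Non-centrality λ = d/SE = 3/2.375 = 1.263. Power ≈ Φ(λ - z_{α/2}) = Φ(1.263 - 2.576) = Φ(-1.313) = 0.095.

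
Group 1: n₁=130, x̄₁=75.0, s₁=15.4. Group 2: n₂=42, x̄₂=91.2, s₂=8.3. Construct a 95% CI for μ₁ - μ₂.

Difference = -16.2. SE = √(15.4²/130 + 8.3²/42) = 1.861. CI = (-19.85, -12.55)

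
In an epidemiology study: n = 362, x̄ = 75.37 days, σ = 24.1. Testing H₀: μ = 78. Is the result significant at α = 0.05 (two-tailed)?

z = (75.37 - 78)/(24.1/√362) = -2.076. Since |z| > 1.96, significant at α = 0.05.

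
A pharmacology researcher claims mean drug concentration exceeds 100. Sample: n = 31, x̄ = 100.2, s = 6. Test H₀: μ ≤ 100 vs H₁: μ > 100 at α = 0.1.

t = (100.2 - 100)/(6/√31) = 0.186, df = 30. Critical t = 1.31. Fail to reject H₀.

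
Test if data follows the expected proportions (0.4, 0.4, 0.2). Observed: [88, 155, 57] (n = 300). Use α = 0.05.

Expected: [120.0, 120.0, 60.0]. χ² = 18.892. df = 2, critical = 5.991. Reject H₀.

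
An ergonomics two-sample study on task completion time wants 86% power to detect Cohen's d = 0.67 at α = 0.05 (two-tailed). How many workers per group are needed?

z_{α/2} = 1.96, z_β = Φ⁻¹(0.86) = 1.08. For medium effect (d = 0.67): n per group = 2(z_{α/2} + z_β)²/d² = 2(1.96 + 1.08)²/0.67² = 41.2 → 42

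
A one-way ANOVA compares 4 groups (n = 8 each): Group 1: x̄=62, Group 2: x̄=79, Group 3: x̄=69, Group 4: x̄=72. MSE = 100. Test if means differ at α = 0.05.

Grand mean = 70.5. SS_between = 1192.0, MS_between = 397.33. F = 3.973, F_crit ≈ 2.947. Reject H₀.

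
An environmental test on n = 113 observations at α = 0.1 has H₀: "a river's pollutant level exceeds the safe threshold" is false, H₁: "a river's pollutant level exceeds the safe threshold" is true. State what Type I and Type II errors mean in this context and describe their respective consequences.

Type I (false positive): concluding that a river's pollutant level exceeds the safe threshold when it is not — shutting down a compliant factory unnecessarily. Type II (false negative): failing to conclude that a river's pollutant level exceeds the safe threshold when it is — allowing unsafe pollution to continue. Which is costlier depends on domain priorities and is a judgement call rather than a statistical fact.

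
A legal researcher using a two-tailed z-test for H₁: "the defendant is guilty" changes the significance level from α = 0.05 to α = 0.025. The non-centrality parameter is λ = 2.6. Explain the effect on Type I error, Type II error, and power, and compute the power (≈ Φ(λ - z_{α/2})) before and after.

Decreasing α from 0.05 to 0.025:
• Type I error rate decreases (α is the Type I rate by definition).
• Critical value moves from z_{α/2} = 1.96 to 2.241, so power = Φ(λ - z_{α/2}) goes from Φ(2.6 - 1.96) = 0.739 to Φ(2.6 - 2.241) = 0.64.
• Type II error rate β = 1 - power therefore increases (0.261 → 0.36).
Appropriate when false positives are costly — here, convicting an innocent person.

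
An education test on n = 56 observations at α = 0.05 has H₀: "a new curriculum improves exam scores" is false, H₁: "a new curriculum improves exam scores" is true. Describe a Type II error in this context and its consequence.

Type II error: failing to reject H₀ when it is false — concluding that a new curriculum improves exam scores is not supported when in fact it is. Consequence: keeping the old curriculum when the new one would have helped students.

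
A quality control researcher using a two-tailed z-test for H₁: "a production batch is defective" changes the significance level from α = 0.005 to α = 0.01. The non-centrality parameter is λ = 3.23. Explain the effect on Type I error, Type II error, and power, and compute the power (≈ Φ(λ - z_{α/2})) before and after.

Increasing α from 0.005 to 0.01:
• Type I error rate increases (α is the Type I rate by definition).
• Critical value moves from z_{α/2} = 2.807 to 2.576, so power = Φ(λ - z_{α/2}) goes from Φ(3.23 - 2.807) = 0.664 to Φ(3.23 - 2.576) = 0.743.
• Type II error rate β = 1 - power therefore decreases (0.336 → 0.257).
Appropriate when false negatives are costly — here, shipping a defective batch — faulty products reach customers.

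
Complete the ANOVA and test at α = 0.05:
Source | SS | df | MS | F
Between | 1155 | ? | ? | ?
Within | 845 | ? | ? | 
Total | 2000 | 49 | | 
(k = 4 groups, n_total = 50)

df_between = 3, df_within = 46. MS_between = 385.0, MS_within = 18.37. F = 20.959, F_crit ≈ 2.807. Reject H₀.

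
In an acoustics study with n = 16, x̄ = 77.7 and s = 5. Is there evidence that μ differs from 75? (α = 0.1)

t = (x̄ - μ₀)/(s/√n) = (77.7 - 75)/(5/√16) = 2.16. df = 15, critical t = ±1.753. Reject H₀.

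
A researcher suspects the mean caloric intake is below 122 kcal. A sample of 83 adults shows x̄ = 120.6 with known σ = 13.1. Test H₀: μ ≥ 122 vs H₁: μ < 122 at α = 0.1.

z = -0.974. Critical value: -1.28. Fail to reject H₀.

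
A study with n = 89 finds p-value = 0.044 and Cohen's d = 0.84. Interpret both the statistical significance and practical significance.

Statistically significant (p = 0.044 < 0.05). Cohen's d = 0.84 indicates a large effect size. Both statistical and practical significance should be considered.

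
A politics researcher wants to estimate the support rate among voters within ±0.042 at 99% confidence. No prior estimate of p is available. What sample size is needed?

Conservative approach: use p = 0.5 (maximizes p(1-p) = 0.25). n = z²(0.25)/E² = 2.576²×0.25/0.042² = 940.4 → n = 941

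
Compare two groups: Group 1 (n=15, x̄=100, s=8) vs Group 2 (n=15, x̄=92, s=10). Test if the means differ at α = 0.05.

Pooled sp = 9.06. t = 2.419, df = 28. Critical t = ±2.048. Reject H₀.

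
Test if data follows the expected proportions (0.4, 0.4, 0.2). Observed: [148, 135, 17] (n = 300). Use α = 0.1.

Expected: [120.0, 120.0, 60.0]. χ² = 39.225. df = 2, critical = 4.605. Reject H₀.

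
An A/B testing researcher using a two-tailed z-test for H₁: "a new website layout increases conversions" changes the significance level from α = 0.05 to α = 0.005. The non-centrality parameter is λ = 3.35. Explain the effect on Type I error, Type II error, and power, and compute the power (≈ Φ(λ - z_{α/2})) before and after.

Decreasing α from 0.05 to 0.005:
• Type I error rate decreases (α is the Type I rate by definition).
• Critical value moves from z_{α/2} = 1.96 to 2.807, so power = Φ(λ - z_{α/2}) goes from Φ(3.35 - 1.96) = 0.918 to Φ(3.35 - 2.807) = 0.706.
• Type II error rate β = 1 - power therefore increases (0.082 → 0.294).
Appropriate when false positives are costly — here, rolling out a layout that doesn't actually help — wasted engineering effort.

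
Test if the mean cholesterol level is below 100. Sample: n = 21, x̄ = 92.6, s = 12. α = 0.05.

t = (92.6 - 100)/(12/√21) = -2.826, df = 20. Critical t = -1.725. Reject H₀.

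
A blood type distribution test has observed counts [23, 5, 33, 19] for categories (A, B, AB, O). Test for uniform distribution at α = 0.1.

Expected = 20 each. χ² = Σ(O-E)²/E = 20.2. df = 3, critical value = 6.251. Reject H₀.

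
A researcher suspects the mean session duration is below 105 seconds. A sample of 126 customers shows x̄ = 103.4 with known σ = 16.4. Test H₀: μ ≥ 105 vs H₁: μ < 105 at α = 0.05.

z = -1.095. Critical value: -1.645. Fail to reject H₀.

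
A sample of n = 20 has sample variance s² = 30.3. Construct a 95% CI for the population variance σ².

df = 19. χ²_{0.025} = 32.852, χ²_{0.975} = 8.907. CI for σ² = ((n-1)s²/χ²_{α/2}, (n-1)s²/χ²_{1-α/2}) = (19·30.3/32.852, 19·30.3/8.907) = (17.52, 64.63)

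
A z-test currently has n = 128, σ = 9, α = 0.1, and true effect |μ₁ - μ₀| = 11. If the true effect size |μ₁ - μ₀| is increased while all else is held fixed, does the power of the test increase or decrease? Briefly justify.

Power increases: a larger true effect increases the non-centrality λ = |μ₁ - μ₀|/(σ/√n).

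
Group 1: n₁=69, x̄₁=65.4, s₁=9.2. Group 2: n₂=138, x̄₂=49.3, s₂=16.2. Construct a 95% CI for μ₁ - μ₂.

Difference = 16.1. SE = √(9.2²/69 + 16.2²/138) = 1.769. CI = (12.63, 19.57)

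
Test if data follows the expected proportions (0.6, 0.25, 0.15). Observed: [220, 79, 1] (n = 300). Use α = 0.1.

Expected: [180.0, 75.0, 45.0]. χ² = 52.124. df = 2, critical = 4.605. Reject H₀.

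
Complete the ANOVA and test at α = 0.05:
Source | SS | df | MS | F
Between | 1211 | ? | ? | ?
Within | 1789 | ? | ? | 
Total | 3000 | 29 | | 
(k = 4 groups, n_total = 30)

df_between = 3, df_within = 26. MS_between = 403.67, MS_within = 68.81. F = 5.867, F_crit ≈ 2.975. Reject H₀.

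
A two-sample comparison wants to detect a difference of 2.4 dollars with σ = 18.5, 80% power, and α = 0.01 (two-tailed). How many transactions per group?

n per group = 2(z_α/2 + z_β)²σ²/d² = 2×(2.576 + 0.84)²×18.5²/2.4² = 1386.7 → n = 1387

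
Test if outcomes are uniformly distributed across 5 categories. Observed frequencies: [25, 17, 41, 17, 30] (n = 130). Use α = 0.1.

Expected = 26 each. χ² = Σ(O-E)²/E = 15.538. df = 4, critical value = 7.779. Reject H₀.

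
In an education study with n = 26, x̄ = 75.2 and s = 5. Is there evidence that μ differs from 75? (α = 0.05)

t = (x̄ - μ₀)/(s/√n) = (75.2 - 75)/(5/√26) = 0.204. df = 25, critical t = ±2.06. Fail to reject H₀.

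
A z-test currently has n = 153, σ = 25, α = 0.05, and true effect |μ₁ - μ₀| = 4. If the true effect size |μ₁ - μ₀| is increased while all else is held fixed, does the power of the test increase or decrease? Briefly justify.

Power increases: a larger true effect increases the non-centrality λ = |μ₁ - μ₀|/(σ/√n).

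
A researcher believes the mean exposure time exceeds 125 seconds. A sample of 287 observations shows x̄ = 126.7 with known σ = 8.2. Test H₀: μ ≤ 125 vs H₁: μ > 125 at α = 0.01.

z = 3.512. Critical value: 2.33. Reject H₀.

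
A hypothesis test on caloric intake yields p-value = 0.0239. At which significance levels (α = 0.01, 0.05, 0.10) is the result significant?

p = 0.0239. Significant at: α = 0.05, 0.1.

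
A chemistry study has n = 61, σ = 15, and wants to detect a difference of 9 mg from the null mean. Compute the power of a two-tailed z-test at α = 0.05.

SE = σ/√n = 15/√61 = 1.921. Non-centrality λ = d/SE = 9/1.921 = 4.686. Power ≈ Φ(λ - z_{α/2}) = Φ(4.686 - 1.96) = Φ(2.726) = 0.997.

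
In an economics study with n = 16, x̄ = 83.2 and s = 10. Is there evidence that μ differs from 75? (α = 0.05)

t = (x̄ - μ₀)/(s/√n) = (83.2 - 75)/(10/√16) = 3.28. df = 15, critical t = ±2.131. Reject H₀.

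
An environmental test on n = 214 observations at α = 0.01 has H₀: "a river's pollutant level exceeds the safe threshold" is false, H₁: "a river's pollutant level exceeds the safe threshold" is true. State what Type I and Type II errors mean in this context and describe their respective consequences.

Type I (false positive): concluding that a river's pollutant level exceeds the safe threshold when it is not — shutting down a compliant factory unnecessarily. Type II (false negative): failing to conclude that a river's pollutant level exceeds the safe threshold when it is — allowing unsafe pollution to continue. Which is costlier depends on domain priorities and is a judgement call rather than a statistical fact.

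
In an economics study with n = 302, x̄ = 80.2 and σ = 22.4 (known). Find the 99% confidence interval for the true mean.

CI = x̄ ± z*(σ/√n) = 80.2 ± 2.576(22.4/√302) = 80.2 ± 3.32 = (76.88, 83.52)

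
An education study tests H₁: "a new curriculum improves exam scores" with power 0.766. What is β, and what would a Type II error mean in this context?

β = 1 - power = 1 - 0.766 = 0.234. A Type II error is failing to reject H₀ when H₀ is false (false negative) — here, failing to conclude that a new curriculum improves exam scores when in fact it is true. Consequence: keeping the old curriculum when the new one would have helped students.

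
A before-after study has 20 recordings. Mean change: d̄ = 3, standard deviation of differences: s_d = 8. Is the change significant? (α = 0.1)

t = d̄/(s_d/√n) = 3/(8/√20) = 1.677. df = 19, critical t = ±1.729. Fail to reject H₀.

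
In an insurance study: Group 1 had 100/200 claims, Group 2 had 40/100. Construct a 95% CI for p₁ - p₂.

p̂₁ = 0.5, p̂₂ = 0.4. Difference = 0.1. CI = (-0.018, 0.218)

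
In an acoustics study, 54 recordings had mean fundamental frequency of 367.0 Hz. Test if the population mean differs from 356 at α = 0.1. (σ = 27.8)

z = (x̄ - μ₀)/(σ/√n) = (367.0 - 356)/(27.8/√54) = 2.908. Critical value: ±1.645. Since |2.908| > 1.645, Reject H₀.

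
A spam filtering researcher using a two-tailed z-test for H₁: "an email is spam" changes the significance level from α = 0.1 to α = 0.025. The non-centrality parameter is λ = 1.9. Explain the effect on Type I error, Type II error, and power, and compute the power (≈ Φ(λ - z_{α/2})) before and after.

Decreasing α from 0.1 to 0.025:
• Type I error rate decreases (α is the Type I rate by definition).
• Critical value moves from z_{α/2} = 1.645 to 2.241, so power = Φ(λ - z_{α/2}) goes from Φ(1.9 - 1.645) = 0.601 to Φ(1.9 - 2.241) = 0.367.
• Type II error rate β = 1 - power therefore increases (0.399 → 0.633).
Appropriate when false positives are costly — here, a legitimate email is sent to the spam folder and the user misses it.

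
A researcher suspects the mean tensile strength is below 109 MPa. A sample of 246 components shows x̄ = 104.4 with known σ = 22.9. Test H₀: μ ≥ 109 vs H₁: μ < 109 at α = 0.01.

z = -3.151. Critical value: -2.33. Reject H₀.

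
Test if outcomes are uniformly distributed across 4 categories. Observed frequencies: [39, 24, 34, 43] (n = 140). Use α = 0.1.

Expected = 35 each. χ² = Σ(O-E)²/E = 5.771. df = 3, critical value = 6.251. Fail to reject H₀.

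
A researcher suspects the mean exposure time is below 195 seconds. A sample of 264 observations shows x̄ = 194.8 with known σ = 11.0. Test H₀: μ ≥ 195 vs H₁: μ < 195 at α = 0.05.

z = -0.295. Critical value: -1.645. Fail to reject H₀.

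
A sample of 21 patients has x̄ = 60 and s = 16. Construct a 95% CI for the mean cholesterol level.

CI = x̄ ± t*(s/√n) = 60 ± 2.086(16/√21) = (52.72, 67.28)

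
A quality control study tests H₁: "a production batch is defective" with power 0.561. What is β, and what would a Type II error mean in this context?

β = 1 - power = 1 - 0.561 = 0.439. A Type II error is failing to reject H₀ when H₀ is false (false negative) — here, failing to conclude that a production batch is defective when in fact it is true. Consequence: shipping a defective batch — faulty products reach customers.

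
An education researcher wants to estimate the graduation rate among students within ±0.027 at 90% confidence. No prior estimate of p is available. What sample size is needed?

Conservative approach: use p = 0.5 (maximizes p(1-p) = 0.25). n = z²(0.25)/E² = 1.645²×0.25/0.027² = 928.0 → n = 928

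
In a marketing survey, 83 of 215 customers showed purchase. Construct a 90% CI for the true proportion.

p̂ = 0.386. CI = p̂ ± z*√(p̂(1-p̂)/n) = (0.331, 0.441)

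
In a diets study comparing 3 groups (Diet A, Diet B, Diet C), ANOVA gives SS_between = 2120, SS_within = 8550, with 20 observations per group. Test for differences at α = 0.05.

df_between = 2, df_within = 57. F = MS_between/MS_within = 1060.0/150.0 = 7.067. F_crit ≈ 3.159. Reject H₀. At least one mean differs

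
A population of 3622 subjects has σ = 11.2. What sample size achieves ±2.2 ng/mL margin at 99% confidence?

Without FPC: n₀ = (2.576×11.2/2.2)² = 171.982. With FPC: n = n₀N/(n₀+N-1) = 164.2 → n = 165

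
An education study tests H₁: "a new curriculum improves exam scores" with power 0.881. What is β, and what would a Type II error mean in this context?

β = 1 - power = 1 - 0.881 = 0.119. A Type II error is failing to reject H₀ when H₀ is false (false negative) — here, failing to conclude that a new curriculum improves exam scores when in fact it is true. Consequence: keeping the old curriculum when the new one would have helped students.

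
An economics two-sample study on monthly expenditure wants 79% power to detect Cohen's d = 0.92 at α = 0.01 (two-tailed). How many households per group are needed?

z_{α/2} = 2.576, z_β = Φ⁻¹(0.79) = 0.806. For large effect (d = 0.92): n per group = 2(z_{α/2} + z_β)²/d² = 2(2.576 + 0.806)²/0.92² = 27.03 → 28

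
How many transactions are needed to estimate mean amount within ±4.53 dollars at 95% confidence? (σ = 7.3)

n = (z*σ/E)² = (1.96×7.3/4.53)² = 10.0 → n = 10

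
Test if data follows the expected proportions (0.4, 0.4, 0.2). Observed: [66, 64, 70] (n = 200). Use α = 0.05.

Expected: [80.0, 80.0, 40.0]. χ² = 28.15. df = 2, critical = 5.991. Reject H₀.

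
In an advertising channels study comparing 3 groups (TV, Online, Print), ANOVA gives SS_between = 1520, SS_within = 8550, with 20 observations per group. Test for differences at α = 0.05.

df_between = 2, df_within = 57. F = MS_between/MS_within = 760.0/150.0 = 5.067. F_crit ≈ 3.159. Reject H₀. At least one mean differs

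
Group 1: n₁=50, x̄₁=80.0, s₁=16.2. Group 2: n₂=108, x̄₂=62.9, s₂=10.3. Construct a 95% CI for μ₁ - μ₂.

Difference = 17.1. SE = √(16.2²/50 + 10.3²/108) = 2.496. CI = (12.21, 21.99)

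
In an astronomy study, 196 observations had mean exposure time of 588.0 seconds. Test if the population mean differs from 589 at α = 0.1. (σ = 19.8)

z = (x̄ - μ₀)/(σ/√n) = (588.0 - 589)/(19.8/√196) = -0.707. Critical value: ±1.645. Since |-0.707| ≤ 1.645, Fail to reject H₀.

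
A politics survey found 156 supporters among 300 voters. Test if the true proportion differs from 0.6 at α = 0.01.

p̂ = 0.52, p₀ = 0.6. z = (p̂ - p₀)/√(p₀(1-p₀)/n) = -2.828. Critical: ±2.576. Reject H₀.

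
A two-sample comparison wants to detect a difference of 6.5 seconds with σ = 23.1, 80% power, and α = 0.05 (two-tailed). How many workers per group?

n per group = 2(z_α/2 + z_β)²σ²/d² = 2×(1.96 + 0.84)²×23.1²/6.5² = 198.04 → n = 199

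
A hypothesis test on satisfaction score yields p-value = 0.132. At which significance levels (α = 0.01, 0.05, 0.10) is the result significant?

p = 0.132. Not significant at any of the given levels.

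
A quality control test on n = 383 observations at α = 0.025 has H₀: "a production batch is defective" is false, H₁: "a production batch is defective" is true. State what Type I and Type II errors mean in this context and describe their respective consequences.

Type I (false positive): concluding that a production batch is defective when it is not — scrapping a good batch — wasted material and cost for no reason. Type II (false negative): failing to conclude that a production batch is defective when it is — shipping a defective batch — faulty products reach customers. Which is costlier depends on domain priorities and is a judgement call rather than a statistical fact.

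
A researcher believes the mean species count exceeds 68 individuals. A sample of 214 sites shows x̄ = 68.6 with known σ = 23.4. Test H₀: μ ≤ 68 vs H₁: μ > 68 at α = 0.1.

z = 0.375. Critical value: 1.28. Fail to reject H₀.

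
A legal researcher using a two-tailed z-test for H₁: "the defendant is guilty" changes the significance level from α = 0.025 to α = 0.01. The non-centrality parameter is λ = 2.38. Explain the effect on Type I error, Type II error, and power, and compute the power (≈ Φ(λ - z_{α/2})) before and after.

Decreasing α from 0.025 to 0.01:
• Type I error rate decreases (α is the Type I rate by definition).
• Critical value moves from z_{α/2} = 2.241 to 2.576, so power = Φ(λ - z_{α/2}) goes from Φ(2.38 - 2.241) = 0.555 to Φ(2.38 - 2.576) = 0.422.
• Type II error rate β = 1 - power therefore increases (0.445 → 0.578).
Appropriate when false positives are costly — here, convicting an innocent person.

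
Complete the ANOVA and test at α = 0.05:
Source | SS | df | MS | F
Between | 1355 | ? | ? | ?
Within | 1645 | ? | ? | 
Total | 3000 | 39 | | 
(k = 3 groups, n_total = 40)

df_between = 2, df_within = 37. MS_between = 677.5, MS_within = 44.46. F = 15.239, F_crit ≈ 3.252. Reject H₀.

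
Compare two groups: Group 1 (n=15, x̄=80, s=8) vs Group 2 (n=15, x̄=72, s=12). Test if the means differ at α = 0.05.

Pooled sp = 10.2. t = 2.148, df = 28. Critical t = ±2.048. Reject H₀.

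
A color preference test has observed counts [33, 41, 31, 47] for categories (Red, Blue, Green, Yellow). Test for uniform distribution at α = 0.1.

Expected = 38 each. χ² = Σ(O-E)²/E = 4.316. df = 3, critical value = 6.251. Fail to reject H₀.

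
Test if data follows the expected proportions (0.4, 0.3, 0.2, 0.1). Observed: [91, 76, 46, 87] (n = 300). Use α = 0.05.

Expected: [120.0, 90.0, 60.0, 30.0]. χ² = 120.753. df = 3, critical = 7.815. Reject H₀.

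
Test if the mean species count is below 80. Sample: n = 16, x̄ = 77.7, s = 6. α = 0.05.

t = (77.7 - 80)/(6/√16) = -1.533, df = 15. Critical t = -1.753. Fail to reject H₀.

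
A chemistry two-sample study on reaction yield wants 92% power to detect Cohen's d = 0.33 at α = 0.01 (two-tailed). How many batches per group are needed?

z_{α/2} = 2.576, z_β = Φ⁻¹(0.92) = 1.405. For small effect (d = 0.33): n per group = 2(z_{α/2} + z_β)²/d² = 2(2.576 + 1.405)²/0.33² = 291.1 → 292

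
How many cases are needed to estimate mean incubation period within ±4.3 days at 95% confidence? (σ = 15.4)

n = (z*σ/E)² = (1.96×15.4/4.3)² = 49.3 → n = 50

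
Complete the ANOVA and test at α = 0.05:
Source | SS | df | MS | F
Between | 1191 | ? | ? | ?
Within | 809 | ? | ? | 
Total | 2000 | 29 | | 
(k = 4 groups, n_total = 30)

df_between = 3, df_within = 26. MS_between = 397.0, MS_within = 31.12. F = 12.759, F_crit ≈ 2.975. Reject H₀.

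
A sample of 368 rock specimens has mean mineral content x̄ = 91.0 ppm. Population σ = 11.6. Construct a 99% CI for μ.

CI = x̄ ± z*(σ/√n) = 91.0 ± 2.576(11.6/√368) = 91.0 ± 1.56 = (89.44, 92.56)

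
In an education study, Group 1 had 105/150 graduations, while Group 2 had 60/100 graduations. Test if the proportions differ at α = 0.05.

p̂₁ = 0.7, p̂₂ = 0.6, pooled p̂ = 0.66. z = 1.635. Critical: ±1.96. Fail to reject H₀.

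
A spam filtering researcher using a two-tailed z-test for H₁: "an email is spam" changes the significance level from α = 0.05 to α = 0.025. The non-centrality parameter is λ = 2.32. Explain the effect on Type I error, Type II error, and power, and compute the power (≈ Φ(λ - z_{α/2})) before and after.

Decreasing α from 0.05 to 0.025:
• Type I error rate decreases (α is the Type I rate by definition).
• Critical value moves from z_{α/2} = 1.96 to 2.241, so power = Φ(λ - z_{α/2}) goes from Φ(2.32 - 1.96) = 0.641 to Φ(2.32 - 2.241) = 0.531.
• Type II error rate β = 1 - power therefore increases (0.359 → 0.469).
Appropriate when false positives are costly — here, a legitimate email is sent to the spam folder and the user misses it.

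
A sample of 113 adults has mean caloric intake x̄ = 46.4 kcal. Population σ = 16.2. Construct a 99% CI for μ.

CI = x̄ ± z*(σ/√n) = 46.4 ± 2.576(16.2/√113) = 46.4 ± 3.93 = (42.47, 50.33)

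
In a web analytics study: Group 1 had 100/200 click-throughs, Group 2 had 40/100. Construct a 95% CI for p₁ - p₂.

p̂₁ = 0.5, p̂₂ = 0.4. Difference = 0.1. CI = (-0.018, 0.218)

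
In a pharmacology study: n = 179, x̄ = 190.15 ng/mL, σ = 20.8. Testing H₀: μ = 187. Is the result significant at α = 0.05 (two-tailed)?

z = (190.15 - 187)/(20.8/√179) = 2.026. Since |z| > 1.96, significant at α = 0.05.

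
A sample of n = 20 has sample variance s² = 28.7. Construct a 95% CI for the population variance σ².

df = 19. χ²_{0.025} = 32.852, χ²_{0.975} = 8.907. CI for σ² = ((n-1)s²/χ²_{α/2}, (n-1)s²/χ²_{1-α/2}) = (19·28.7/32.852, 19·28.7/8.907) = (16.6, 61.22)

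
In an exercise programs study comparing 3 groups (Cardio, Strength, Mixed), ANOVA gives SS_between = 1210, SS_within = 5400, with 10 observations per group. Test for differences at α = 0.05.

df_between = 2, df_within = 27. F = MS_between/MS_within = 605.0/200.0 = 3.025. F_crit ≈ 3.354. Fail to reject H₀.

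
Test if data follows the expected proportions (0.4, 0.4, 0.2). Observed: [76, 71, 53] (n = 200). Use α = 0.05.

Expected: [80.0, 80.0, 40.0]. χ² = 5.438. df = 2, critical = 5.991. Fail to reject H₀.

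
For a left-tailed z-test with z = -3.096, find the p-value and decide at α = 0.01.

p = P(Z < -3.096) = Φ(-3.096) ≈ 0.001. Since p < 0.01, reject H₀ (significant) at α = 0.01.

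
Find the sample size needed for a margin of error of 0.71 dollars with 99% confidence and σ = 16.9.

n = (z*σ/E)² = (2.576×16.9/0.71)² = 3759.7 → n = 3760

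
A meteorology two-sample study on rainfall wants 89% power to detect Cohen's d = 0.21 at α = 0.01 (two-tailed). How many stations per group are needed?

z_{α/2} = 2.576, z_β = Φ⁻¹(0.89) = 1.227. For small effect (d = 0.21): n per group = 2(z_{α/2} + z_β)²/d² = 2(2.576 + 1.227)²/0.21² = 655.9 → 656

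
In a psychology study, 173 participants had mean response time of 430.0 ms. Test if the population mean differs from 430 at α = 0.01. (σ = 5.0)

z = (x̄ - μ₀)/(σ/√n) = (430.0 - 430)/(5.0/√173) = 0.0. Critical value: ±2.576. Since |0.0| ≤ 2.576, Fail to reject H₀.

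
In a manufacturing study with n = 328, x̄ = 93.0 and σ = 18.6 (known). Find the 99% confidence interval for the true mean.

CI = x̄ ± z*(σ/√n) = 93.0 ± 2.576(18.6/√328) = 93.0 ± 2.65 = (90.35, 95.65)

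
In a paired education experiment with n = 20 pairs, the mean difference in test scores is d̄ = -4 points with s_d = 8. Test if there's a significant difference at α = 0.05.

t = d̄/(s_d/√n) = -4/(8/√20) = -2.236. df = 19, critical t = ±2.093. Reject H₀.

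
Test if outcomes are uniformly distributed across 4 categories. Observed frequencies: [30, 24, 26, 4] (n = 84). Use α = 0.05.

Expected = 21 each. χ² = Σ(O-E)²/E = 19.238. df = 3, critical value = 7.815. Reject H₀.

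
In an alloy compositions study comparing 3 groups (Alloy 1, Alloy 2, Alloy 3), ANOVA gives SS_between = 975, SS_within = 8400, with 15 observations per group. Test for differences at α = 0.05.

df_between = 2, df_within = 42. F = MS_between/MS_within = 487.5/200.0 = 2.438. F_crit ≈ 3.22. Fail to reject H₀.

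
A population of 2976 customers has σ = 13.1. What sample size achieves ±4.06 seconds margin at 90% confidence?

Without FPC: n₀ = (1.645×13.1/4.06)² = 28.172. With FPC: n = n₀N/(n₀+N-1) = 27.9 → n = 28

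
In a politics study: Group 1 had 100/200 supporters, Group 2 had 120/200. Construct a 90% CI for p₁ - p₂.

p̂₁ = 0.5, p̂₂ = 0.6. Difference = -0.1. CI = (-0.181, -0.019)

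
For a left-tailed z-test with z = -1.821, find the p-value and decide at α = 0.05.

p = P(Z < -1.821) = Φ(-1.821) ≈ 0.0343. Since p < 0.05, reject H₀ (significant) at α = 0.05.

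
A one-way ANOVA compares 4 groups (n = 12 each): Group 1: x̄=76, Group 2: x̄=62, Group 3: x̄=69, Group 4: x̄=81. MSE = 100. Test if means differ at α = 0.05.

Grand mean = 72.0. SS_between = 2472.0, MS_between = 824.0. F = 8.24, F_crit ≈ 2.816. Reject H₀.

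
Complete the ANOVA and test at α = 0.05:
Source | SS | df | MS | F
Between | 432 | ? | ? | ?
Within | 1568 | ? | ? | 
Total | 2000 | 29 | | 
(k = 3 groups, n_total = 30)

df_between = 2, df_within = 27. MS_between = 216.0, MS_within = 58.07. F = 3.719, F_crit ≈ 3.354. Reject H₀.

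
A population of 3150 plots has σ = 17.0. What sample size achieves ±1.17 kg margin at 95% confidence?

Without FPC: n₀ = (1.96×17.0/1.17)² = 811.033. With FPC: n = n₀N/(n₀+N-1) = 645.1 → n = 646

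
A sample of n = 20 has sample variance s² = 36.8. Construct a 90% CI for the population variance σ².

df = 19. χ²_{0.05} = 30.144, χ²_{0.95} = 10.117. CI for σ² = ((n-1)s²/χ²_{α/2}, (n-1)s²/χ²_{1-α/2}) = (19·36.8/30.144, 19·36.8/10.117) = (23.2, 69.11)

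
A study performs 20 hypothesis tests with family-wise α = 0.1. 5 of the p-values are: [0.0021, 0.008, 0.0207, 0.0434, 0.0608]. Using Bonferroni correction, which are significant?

Bonferroni α = 0.1/20 = 0.005. Significant p-values: [0.0021]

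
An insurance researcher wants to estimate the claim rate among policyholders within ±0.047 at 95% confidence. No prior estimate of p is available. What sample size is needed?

Conservative approach: use p = 0.5 (maximizes p(1-p) = 0.25). n = z²(0.25)/E² = 1.96²×0.25/0.047² = 434.8 → n = 435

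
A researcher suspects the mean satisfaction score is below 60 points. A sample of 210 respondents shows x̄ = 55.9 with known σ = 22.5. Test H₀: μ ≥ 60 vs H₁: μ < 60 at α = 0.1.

z = -2.641. Critical value: -1.28. Reject H₀.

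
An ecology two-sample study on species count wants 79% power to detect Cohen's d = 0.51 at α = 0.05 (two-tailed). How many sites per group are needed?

z_{α/2} = 1.96, z_β = Φ⁻¹(0.79) = 0.806. For medium effect (d = 0.51): n per group = 2(z_{α/2} + z_β)²/d² = 2(1.96 + 0.806)²/0.51² = 58.8 → 59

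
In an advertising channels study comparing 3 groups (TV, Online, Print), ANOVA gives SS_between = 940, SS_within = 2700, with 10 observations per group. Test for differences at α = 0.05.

df_between = 2, df_within = 27. F = MS_between/MS_within = 470.0/100.0 = 4.7. F_crit ≈ 3.354. Reject H₀. At least one mean differs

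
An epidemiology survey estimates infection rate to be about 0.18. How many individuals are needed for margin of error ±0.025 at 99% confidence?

n = z²p(1-p)/E² = 2.576²×0.18×0.82/0.025² = 1567.1 → n = 1568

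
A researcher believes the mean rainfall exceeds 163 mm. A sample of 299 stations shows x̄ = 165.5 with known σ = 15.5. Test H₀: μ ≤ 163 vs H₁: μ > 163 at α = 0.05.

z = 2.789. Critical value: 1.645. Reject H₀.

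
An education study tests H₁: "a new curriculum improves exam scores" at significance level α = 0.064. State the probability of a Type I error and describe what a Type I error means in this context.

P(Type I error) = α = 0.064. A Type I error is rejecting H₀ when H₀ is actually true (false positive) — here, concluding that a new curriculum improves exam scores when in fact this is not the case. Consequence: adopting a curriculum that gives no real benefit — disruption for nothing.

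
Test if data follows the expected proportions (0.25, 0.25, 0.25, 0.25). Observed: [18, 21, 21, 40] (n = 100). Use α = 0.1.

Expected: [25.0, 25.0, 25.0, 25.0]. χ² = 12.24. df = 3, critical = 6.251. Reject H₀.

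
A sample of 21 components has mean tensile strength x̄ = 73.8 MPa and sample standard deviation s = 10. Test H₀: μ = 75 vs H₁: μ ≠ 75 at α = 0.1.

t = (x̄ - μ₀)/(s/√n) = (73.8 - 75)/(10/√21) = -0.55. df = 20, critical t = ±1.725. Fail to reject H₀.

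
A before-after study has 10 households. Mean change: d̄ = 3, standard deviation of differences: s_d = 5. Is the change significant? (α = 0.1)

t = d̄/(s_d/√n) = 3/(5/√10) = 1.897. df = 9, critical t = ±1.833. Reject H₀.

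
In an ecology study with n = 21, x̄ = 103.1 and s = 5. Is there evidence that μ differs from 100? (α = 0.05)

t = (x̄ - μ₀)/(s/√n) = (103.1 - 100)/(5/√21) = 2.841. df = 20, critical t = ±2.086. Reject H₀.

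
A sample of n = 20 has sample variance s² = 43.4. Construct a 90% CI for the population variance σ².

df = 19. χ²_{0.05} = 30.144, χ²_{0.95} = 10.117. CI for σ² = ((n-1)s²/χ²_{α/2}, (n-1)s²/χ²_{1-α/2}) = (19·43.4/30.144, 19·43.4/10.117) = (27.36, 81.51)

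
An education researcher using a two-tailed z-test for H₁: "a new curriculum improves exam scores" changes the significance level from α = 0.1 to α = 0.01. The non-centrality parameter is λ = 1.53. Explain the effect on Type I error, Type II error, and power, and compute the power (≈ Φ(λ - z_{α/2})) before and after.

Decreasing α from 0.1 to 0.01:
• Type I error rate decreases (α is the Type I rate by definition).
• Critical value moves from z_{α/2} = 1.645 to 2.576, so power = Φ(λ - z_{α/2}) goes from Φ(1.53 - 1.645) = 0.454 to Φ(1.53 - 2.576) = 0.148.
• Type II error rate β = 1 - power therefore increases (0.546 → 0.852).
Appropriate when false positives are costly — here, adopting a curriculum that gives no real benefit — disruption for nothing.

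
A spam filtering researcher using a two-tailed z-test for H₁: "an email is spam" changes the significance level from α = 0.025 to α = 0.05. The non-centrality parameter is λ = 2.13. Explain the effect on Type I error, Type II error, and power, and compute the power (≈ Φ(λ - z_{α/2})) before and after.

Increasing α from 0.025 to 0.05:
• Type I error rate increases (α is the Type I rate by definition).
• Critical value moves from z_{α/2} = 2.241 to 1.96, so power = Φ(λ - z_{α/2}) goes from Φ(2.13 - 2.241) = 0.456 to Φ(2.13 - 1.96) = 0.567.
• Type II error rate β = 1 - power therefore decreases (0.544 → 0.433).
Appropriate when false negatives are costly — here, a spam email lands in the inbox.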